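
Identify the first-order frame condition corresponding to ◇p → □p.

Suppose ◇p→□p is valid. Take Rxy, Rxz and set V(p)={y}. Then ◇p at x, so □p at x, so p at z, i.e. z=y.
Conversely, any frame satisfying ∀x ∀y ∀z (Rxy ∧ Rxz → y = z) validates the schema.
So the correspondent is partial functionality.

Partial functionality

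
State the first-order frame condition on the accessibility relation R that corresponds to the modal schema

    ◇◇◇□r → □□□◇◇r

∀x ∀y ∀z ((xR³y ∧ xR³z) → ∃w (yRw ∧ zR²w))

This is a Sahlqvist (Geach-type) schema ◇^3□^1r → □^3◇^2r.
First-order correspondent: ∀x ∀y ∀z ((xR³y ∧ xR³z) → ∃w (yRw ∧ zR²w)).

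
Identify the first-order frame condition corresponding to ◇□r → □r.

The Euclidean property

This is a form of the 5 axiom.
It corresponds to the Euclidean property: ∀x ∀y ∀z (Rxy ∧ Rxz → Ryz).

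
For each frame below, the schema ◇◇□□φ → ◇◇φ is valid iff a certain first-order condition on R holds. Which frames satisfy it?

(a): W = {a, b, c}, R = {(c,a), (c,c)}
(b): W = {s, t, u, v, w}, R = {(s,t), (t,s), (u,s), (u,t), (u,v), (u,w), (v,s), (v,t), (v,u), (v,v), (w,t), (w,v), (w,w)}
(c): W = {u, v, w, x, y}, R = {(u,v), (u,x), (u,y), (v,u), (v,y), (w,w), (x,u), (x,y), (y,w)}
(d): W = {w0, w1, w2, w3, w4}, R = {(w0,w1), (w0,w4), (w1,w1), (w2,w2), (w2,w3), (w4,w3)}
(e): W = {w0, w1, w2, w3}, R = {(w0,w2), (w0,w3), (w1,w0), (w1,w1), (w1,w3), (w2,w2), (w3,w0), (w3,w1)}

This is the axiom for a generalized confluence (Geach) condition; its first-order frame correspondent is ∀x ∀y (xR²y → ∃w (yR²w ∧ xR²w)).
(a): fails — cR²a but no w with aR²w and cR²w.
(b): condition met.
(c): condition met.
(d): fails — w0R²w3 but no w with w3R²w and w0R²w.
(e): condition met.
Valid on: (b), (c), (e).

(b), (c), (e)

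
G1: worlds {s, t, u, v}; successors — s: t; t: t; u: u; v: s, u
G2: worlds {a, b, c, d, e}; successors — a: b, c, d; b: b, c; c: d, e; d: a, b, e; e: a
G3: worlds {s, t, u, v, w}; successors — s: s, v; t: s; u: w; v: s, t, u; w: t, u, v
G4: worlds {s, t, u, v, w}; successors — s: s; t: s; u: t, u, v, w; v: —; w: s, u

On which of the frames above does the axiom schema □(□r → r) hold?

Frame correspondent (Sahlqvist): ∀x ∀y (Rxy → Ryy) — i.e. shift-reflexivity.
G1: fails — Rvs but not Rss.
G2: fails — Rbc but not Rcc.
G3: fails — Rwt but not Rtt.
G4: fails — Ruv but not Rvv.
Valid on no frame.

none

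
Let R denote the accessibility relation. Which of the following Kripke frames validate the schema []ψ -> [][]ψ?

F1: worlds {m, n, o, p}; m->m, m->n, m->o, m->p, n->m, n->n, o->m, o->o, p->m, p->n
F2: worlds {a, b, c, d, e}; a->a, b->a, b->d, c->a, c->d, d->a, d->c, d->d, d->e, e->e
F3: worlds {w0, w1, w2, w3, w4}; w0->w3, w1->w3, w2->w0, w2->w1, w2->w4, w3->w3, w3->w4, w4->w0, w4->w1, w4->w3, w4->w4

none

The schema corresponds to transitivity: forall x forall y forall z (Rxy & Ryz -> Rxz).
F1: fails — Rom and Rmn but not Ron.
F2: fails — Rcd and Rdc but not Rcc.
F3: fails — Rw2w4 and Rw4w3 but not Rw2w3.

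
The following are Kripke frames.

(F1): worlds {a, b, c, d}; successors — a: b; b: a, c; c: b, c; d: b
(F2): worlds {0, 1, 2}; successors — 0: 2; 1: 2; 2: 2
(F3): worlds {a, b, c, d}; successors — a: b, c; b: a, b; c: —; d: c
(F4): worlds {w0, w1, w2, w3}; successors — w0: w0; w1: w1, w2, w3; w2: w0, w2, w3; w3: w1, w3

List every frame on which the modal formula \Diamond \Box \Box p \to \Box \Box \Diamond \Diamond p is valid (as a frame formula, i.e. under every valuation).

(F1), (F2)

Frame correspondent (Sahlqvist): \forall x \forall y \forall z ((xRy \wedge x R^2 z) \to \exists w (y R^2 w \wedge z R^2 w)) — i.e. a generalized confluence (Geach) condition.
(F1): condition met.
(F2): condition met.
(F3): fails — aRc, aR²a but no w with cR²w and aR²w.
(F4): fails — w1Rw3, w1R²w0 but no w with w3R²w and w0R²w.
Valid on: (F1), (F2).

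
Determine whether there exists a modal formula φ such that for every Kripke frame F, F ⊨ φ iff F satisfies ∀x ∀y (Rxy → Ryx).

Yes: it is symmetry, defined by the B schema p → □◇p.

Definable; p → □◇p defines it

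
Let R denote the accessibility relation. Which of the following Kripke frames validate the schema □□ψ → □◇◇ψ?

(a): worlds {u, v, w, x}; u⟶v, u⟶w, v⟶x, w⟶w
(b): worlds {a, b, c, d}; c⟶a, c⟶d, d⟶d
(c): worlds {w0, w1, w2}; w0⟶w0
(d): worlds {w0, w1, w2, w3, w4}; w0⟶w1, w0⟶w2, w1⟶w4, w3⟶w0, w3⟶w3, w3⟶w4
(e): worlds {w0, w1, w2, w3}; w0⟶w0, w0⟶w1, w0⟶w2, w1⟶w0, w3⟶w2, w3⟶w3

This is the axiom for a generalized confluence (Geach) condition; its first-order frame correspondent is ∀x ∀z (xRz → ∃w (xR²w ∧ zR²w)).
(a): fails — uRv but no t with uR²t and vR²t.
(b): fails — cRa but no w with cR²w and aR²w.
(c): ✓.
(d): fails — w0Rw1 but no w with w0R²w and w1R²w.
(e): fails — w0Rw2 but no w with w0R²w and w2R²w.

(c)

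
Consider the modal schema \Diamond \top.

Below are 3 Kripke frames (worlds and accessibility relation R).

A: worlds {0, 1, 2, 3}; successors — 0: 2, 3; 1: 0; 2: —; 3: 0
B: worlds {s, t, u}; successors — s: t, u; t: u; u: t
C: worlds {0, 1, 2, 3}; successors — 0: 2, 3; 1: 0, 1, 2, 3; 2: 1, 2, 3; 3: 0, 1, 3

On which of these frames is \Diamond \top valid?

The schema corresponds to seriality: \forall x \exists y Rxy.
A: fails — world 2 has no successor.
B: satisfies the condition.
C: satisfies the condition.

B, C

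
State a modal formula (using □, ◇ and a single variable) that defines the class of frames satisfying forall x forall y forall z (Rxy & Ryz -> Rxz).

The condition is transitivity. The 4 schema □q → □□q defines it.
Suppose □q→□□q is valid. Take Rxy, Ryz and set V(q)={w : Rxw}. Then □q at x, so □□q at x, so □q at y, so q at z, i.e. Rxz.

□q → □□q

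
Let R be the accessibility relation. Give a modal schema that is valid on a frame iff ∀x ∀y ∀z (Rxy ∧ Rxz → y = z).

◇ψ → □ψ

A defining formula is ◇ψ → □ψ (the CD axiom).
Suppose ◇ψ→□ψ is valid. Take Rxy, Rxz and set V(ψ)={y}. Then ◇ψ at x, so □ψ at x, so ψ at z, i.e. z=y.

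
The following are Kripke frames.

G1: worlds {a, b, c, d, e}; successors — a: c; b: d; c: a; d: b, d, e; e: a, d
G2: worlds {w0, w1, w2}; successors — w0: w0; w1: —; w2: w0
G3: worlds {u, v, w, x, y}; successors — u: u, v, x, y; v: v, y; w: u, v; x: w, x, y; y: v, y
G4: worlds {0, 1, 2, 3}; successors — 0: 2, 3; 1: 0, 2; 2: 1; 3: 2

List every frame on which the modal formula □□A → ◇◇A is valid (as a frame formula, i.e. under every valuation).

G1, G3, G4

The schema corresponds to a generalized confluence (Geach) condition: ∀x ∃w (xR²w ∧ xR²w).
G1: holds.
G2: fails — at w1 but no w with w1R²w and w1R²w.
G3: holds.
G4: holds.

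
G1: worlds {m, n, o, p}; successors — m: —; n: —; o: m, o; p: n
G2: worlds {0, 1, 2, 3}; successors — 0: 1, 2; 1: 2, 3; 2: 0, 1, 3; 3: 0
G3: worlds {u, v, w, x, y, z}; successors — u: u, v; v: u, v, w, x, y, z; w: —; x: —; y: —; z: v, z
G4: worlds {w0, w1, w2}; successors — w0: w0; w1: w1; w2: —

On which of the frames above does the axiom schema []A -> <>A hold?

G2

Frame correspondent (Sahlqvist): forall x exists y Rxy — i.e. seriality.
G1: fails — world m has no successor.
G2: holds.
G3: fails — world w has no successor.
G4: fails — world w2 has no successor.
Valid on: G2.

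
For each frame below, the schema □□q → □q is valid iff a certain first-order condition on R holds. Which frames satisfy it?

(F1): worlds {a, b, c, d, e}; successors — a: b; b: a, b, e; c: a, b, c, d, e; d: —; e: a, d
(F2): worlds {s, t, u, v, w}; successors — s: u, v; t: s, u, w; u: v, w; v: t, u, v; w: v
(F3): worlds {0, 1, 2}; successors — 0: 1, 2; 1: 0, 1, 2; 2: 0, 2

(F3)

This is the axiom for density; its first-order frame correspondent is ∀x ∀y (Rxy → ∃z (Rxz ∧ Rzy)).
(F1): fails — Rea but no z with Rez and Rza.
(F2): fails — Ruw but no z with Ruz and Rzw.
(F3): condition met.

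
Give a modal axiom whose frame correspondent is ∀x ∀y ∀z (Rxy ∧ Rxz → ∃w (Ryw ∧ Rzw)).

The condition is convergence. The .2 schema ◇□r → □◇r defines it.
Suppose ◇□r→□◇r is valid. Take Rxy, Rxz and set V(r)={w : Ryw}. Then □r at y so ◇□r at x, so □◇r at x, so ◇r at z, giving w with Rzw and Ryw.

◇□r → □◇r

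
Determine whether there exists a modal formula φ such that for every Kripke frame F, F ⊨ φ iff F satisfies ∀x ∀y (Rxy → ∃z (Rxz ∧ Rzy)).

Yes — defined by □□p → □p

The condition is density. A defining modal formula is □□p → □p.
Suppose □□p→□p is valid. Take Rxy and set V(p)={w : xR²w}. Then □□p at x, so □p at x, so p at y, i.e. ∃z(Rxz∧Rzy).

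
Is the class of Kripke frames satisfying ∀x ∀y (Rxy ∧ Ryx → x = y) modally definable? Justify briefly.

Modal frame validity is preserved under surjective bounded morphisms.
The 8-cycle (worlds 0,1,2,3,4,5,6,7 with 0→1→2→3→4→5→6→7→0) is antisymmetric. Sending even-indexed worlds to a and odd-indexed worlds to b is a surjective bounded morphism onto the two-world frame with a↔b, which is not antisymmetric.
So the class is not modally definable.

Not definable by any modal formula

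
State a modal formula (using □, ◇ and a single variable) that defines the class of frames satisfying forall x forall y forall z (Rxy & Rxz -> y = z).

◇p → □p

This is partial functionality; the standard corresponding axiom is CD: ◇p → □p.
Suppose ◇p→□p is valid. Take Rxy, Rxz and set V(p)={y}. Then ◇p at x, so □p at x, so p at z, i.e. z=y.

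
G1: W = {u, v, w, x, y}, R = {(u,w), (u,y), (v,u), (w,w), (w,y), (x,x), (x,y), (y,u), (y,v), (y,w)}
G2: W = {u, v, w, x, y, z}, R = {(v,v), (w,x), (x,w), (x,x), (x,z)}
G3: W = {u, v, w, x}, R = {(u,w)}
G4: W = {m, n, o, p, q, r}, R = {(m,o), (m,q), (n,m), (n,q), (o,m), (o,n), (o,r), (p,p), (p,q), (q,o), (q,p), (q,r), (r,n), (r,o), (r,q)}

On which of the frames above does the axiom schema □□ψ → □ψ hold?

Frame correspondent (Sahlqvist): ∀x ∀y (Rxy → ∃z (Rxz ∧ Rzy)) — i.e. density.
G1: fails — Rvu but no z with Rvz and Rzu.
G2: holds.
G3: fails — Ruw but no z with Ruz and Rzw.
G4: fails — Ror but no z with Roz and Rzr.

G2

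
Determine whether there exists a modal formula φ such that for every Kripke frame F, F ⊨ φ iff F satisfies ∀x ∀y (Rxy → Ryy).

This is a Sahlqvist condition; the T□ axiom □(□q → q) defines it.
Suppose □(□q→q) is valid. Take Rxy and set V(q)={w : Ryw}. Then at y, □q holds; since □(□q→q) at x, □q→q at y, so q at y, i.e. Ryy.

Definable; □(□q → q) defines it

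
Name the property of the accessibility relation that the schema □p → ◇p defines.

This is the D axiom.
Its frame correspondent is seriality — ∀x ∃y Rxy.

seriality: ∀x ∃y Rxy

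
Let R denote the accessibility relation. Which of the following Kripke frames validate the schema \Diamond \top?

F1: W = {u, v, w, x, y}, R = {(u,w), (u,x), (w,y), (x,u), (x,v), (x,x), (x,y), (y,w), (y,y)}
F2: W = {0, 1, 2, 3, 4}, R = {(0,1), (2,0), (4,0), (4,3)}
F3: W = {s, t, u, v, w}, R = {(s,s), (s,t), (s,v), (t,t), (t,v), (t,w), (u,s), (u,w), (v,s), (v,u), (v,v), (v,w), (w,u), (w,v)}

F3

Frame correspondent (Sahlqvist): \forall x \exists y Rxy — i.e. seriality.
F1: fails — world v has no successor.
F2: fails — world 1 has no successor.
F3: holds.
Valid on: F3.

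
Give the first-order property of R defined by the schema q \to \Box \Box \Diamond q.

This is a Sahlqvist (Geach-type) schema ◇^0□^0q → □^2◇^1q.
Minimal-valuation argument: fix x; take any y with xR^0y and any z with xR^2z. Set V(q) to the set of worlds R-reachable from y in exactly 0 steps. Then □^0q holds at y, so the antecedent holds at x; validity forces ◇^1q at z, giving a w with zR^1w and yR^0w.
First-order correspondent: \forall x \forall z (x R^2 z \to \exists w (x = w \wedge zRw)).

\forall x \forall z (x R^2 z \to \exists w (x = w \wedge zRw))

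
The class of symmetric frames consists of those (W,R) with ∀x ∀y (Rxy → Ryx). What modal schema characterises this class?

A defining formula is r → □◇r (the B axiom).
Suppose r→□◇r is valid. Take Rxy and set V(r)={x}. Then r at x, so □◇r at x, so ◇r at y, so some z with Ryz has r; z=x, i.e. Ryx.

r → □◇r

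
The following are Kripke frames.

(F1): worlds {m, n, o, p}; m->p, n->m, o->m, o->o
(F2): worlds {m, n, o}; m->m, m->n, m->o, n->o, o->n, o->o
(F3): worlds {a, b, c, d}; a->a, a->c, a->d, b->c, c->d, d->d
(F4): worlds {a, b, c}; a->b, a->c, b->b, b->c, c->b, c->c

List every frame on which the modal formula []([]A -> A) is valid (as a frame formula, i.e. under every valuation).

Frame correspondent (Sahlqvist): forall x forall y (Rxy -> Ryy) — i.e. shift-reflexivity.
(F1): fails — Rnm but not Rmm.
(F2): fails — Ron but not Rnn.
(F3): fails — Rbc but not Rcc.
(F4): ✓.

(F4)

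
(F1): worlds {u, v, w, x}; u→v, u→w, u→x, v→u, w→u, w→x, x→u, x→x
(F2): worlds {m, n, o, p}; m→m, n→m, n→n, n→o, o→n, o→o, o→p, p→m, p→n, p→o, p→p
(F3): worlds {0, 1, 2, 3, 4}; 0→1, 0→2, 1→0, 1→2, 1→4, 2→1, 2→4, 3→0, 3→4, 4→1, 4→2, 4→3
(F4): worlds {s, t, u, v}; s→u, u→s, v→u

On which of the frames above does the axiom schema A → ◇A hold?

This is the axiom for reflexivity; its first-order frame correspondent is ∀x Rxx.
(F1): fails — world u does not see itself.
(F2): satisfies the condition.
(F3): fails — world 0 does not see itself.
(F4): fails — world s does not see itself.
Valid on: (F2).

(F2)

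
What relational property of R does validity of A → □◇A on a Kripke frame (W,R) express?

Suppose A→□◇A is valid. Take Rxy and set V(A)={x}. Then A at x, so □◇A at x, so ◇A at y, so some z with Ryz has A; z=x, i.e. Ryx.
Conversely, on a frame with symmetry the schema holds at every world under every valuation.
So the correspondent is symmetry.

symmetry: ∀x ∀y (Rxy → Ryx)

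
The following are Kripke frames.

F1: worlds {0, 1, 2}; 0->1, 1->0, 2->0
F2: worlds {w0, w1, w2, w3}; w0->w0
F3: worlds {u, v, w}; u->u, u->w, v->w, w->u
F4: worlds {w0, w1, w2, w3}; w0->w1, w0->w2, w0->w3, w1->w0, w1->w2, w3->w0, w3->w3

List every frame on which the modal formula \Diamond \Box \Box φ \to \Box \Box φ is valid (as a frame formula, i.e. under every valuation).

F2, F3

This is the axiom for a generalized confluence (Geach) condition; its first-order frame correspondent is \forall x \forall y \forall z ((xRy \wedge x R^2 z) \to \exists w (y R^2 w \wedge z = w)).
F1: fails — 0R1, 0R²0 but no w with 1R²w and 0=w.
F2: ✓.
F3: ✓.
F4: fails — w0Rw1, w0R²w0 but no w with w1R²w and w0=w.
Valid on: F2, F3.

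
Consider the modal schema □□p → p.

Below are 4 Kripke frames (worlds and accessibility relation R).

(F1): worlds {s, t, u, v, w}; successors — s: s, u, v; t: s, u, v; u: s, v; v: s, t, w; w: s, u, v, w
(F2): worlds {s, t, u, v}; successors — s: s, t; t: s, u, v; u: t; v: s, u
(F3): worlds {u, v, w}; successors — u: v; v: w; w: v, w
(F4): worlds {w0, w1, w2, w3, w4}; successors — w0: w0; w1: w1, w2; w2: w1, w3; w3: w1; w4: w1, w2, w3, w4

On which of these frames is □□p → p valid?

Frame correspondent (Sahlqvist): ∀x ∃w (xR²w ∧ x = w) — i.e. a generalized confluence (Geach) condition.
(F1): condition met.
(F2): fails — at v but no w with vR²w and v=w.
(F3): fails — at u but no t with uR²t and u=t.
(F4): fails — at w3 but no w with w3R²w and w3=w.

(F1)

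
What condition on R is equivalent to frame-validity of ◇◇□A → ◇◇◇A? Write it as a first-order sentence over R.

∀x ∀y (xR²y → ∃w (yRw ∧ xR³w))

This is a Sahlqvist (Geach-type) schema ◇^2□^1A → □^0◇^3A.
Minimal-valuation argument: fix x; take any y with xR^2y and any z with xR^0z. Set V(A) to the set of worlds R-reachable from y in exactly 1 step. Then □^1A holds at y, so the antecedent holds at x; validity forces ◇^3A at z, giving a w with zR^3w and yR^1w.
First-order correspondent: ∀x ∀y (xR²y → ∃w (yRw ∧ xR³w)).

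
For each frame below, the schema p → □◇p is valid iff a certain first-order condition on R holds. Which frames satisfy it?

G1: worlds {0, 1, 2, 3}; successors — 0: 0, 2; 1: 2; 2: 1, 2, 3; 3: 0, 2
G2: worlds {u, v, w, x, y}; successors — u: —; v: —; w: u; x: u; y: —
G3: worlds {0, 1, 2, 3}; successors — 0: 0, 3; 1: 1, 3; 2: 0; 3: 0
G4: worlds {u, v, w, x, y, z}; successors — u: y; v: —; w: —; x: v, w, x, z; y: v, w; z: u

none

This is the axiom for symmetry; its first-order frame correspondent is ∀x ∀y (Rxy → Ryx).
G1: fails — R02 but not R20.
G2: fails — Rxu but not Rux.
G3: fails — R20 but not R02.
G4: fails — Rxw but not Rwx.
Valid on no frame.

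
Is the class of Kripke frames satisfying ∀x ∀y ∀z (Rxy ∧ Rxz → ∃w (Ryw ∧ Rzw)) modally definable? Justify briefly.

Yes: it is convergence, defined by the .2 schema ◇□p → □◇p.

Yes — defined by ◇□p → □◇p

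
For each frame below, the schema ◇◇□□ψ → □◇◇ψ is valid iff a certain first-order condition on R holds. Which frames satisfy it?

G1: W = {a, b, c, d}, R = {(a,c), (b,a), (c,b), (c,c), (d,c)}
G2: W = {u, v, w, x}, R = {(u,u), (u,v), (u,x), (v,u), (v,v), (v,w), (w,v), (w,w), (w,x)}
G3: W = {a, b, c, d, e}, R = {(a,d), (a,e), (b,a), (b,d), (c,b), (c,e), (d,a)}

Frame correspondent (Sahlqvist): ∀x ∀y ∀z ((xR²y ∧ xRz) → ∃w (yR²w ∧ zR²w)) — i.e. a generalized confluence (Geach) condition.
G1: condition met.
G2: fails — uR²u, uRx but no t with uR²t and xR²t.
G3: fails — aR²a, aRd but no w with aR²w and dR²w.
Valid on: G1.

G1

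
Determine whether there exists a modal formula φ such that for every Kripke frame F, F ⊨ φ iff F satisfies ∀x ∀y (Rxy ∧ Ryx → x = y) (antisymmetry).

Any modally definable frame class is closed under surjective bounded morphisms.
The 8-cycle (worlds s,t,u,v,w,x,y,z with s→t→u→v→w→x→y→z→s) is antisymmetric. Sending even-indexed worlds to • and odd-indexed worlds to ∘ is a surjective bounded morphism onto the two-world frame with •↔∘, which is not antisymmetric.
So the class is not modally definable.

No — not modally definable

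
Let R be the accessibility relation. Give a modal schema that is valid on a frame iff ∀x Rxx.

A defining formula is □s → s (the T axiom).
Suppose □s→s is valid. At any x set V(s)={w : Rxw}. Then □s holds at x, so s holds at x, i.e. Rxx.

□s → s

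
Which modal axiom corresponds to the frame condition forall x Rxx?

□s → s

This is reflexivity; the standard corresponding axiom is T: □s → s.
Suppose □s→s is valid. At any x set V(s)={w : Rxw}. Then □s holds at x, so s holds at x, i.e. Rxx.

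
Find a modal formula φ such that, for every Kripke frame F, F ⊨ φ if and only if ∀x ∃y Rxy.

□q → ◇q

This is seriality; the standard corresponding axiom is D: □q → ◇q.
Suppose □q→◇q is valid. At any x set V(q)=W. Then □q at x, so ◇q at x, so x has a successor.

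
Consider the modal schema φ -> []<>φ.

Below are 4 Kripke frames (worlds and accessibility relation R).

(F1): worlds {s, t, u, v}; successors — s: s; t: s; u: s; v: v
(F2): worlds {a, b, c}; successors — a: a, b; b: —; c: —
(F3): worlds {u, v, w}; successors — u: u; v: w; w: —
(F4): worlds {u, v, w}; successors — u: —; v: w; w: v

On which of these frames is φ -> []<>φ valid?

Frame correspondent (Sahlqvist): forall x forall y (Rxy -> Ryx) — i.e. symmetry.
(F1): fails — Rus but not Rsu.
(F2): fails — Rab but not Rba.
(F3): fails — Rvw but not Rwv.
(F4): satisfies the condition.

(F4)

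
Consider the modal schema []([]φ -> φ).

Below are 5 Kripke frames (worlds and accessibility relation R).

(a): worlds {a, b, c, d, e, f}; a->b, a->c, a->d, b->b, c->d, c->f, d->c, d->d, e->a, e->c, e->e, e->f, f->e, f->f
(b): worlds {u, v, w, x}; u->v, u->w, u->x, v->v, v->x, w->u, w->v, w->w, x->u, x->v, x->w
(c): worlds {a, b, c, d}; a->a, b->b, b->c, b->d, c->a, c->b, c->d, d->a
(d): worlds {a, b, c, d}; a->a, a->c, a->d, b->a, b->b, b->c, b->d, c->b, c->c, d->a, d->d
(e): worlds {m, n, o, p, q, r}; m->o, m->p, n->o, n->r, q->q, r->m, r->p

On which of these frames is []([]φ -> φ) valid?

(d)

This is the axiom for shift-reflexivity; its first-order frame correspondent is forall x forall y (Rxy -> Ryy).
(a): fails — Rdc but not Rcc.
(b): fails — Rwu but not Ruu.
(c): fails — Rbc but not Rcc.
(d): condition met.
(e): fails — Rnr but not Rrr.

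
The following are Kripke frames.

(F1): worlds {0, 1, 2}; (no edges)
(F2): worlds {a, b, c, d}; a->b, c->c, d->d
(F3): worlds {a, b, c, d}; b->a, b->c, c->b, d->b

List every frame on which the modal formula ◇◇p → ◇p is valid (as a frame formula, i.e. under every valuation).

This is the axiom for a generalized confluence (Geach) condition; its first-order frame correspondent is ∀x ∀y (xR²y → ∃w (y = w ∧ xRw)).
(F1): condition met.
(F2): condition met.
(F3): fails — bR²b but no w with b=w and bRw.
Valid on: (F1), (F2).

(F1), (F2)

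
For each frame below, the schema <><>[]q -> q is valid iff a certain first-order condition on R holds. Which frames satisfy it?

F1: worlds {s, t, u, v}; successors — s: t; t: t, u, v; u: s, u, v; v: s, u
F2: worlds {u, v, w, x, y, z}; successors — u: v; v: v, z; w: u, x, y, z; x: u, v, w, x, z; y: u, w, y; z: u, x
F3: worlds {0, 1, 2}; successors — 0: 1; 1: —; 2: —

F3

This is the axiom for a generalized confluence (Geach) condition; its first-order frame correspondent is forall x forall y (x R^2 y -> exists w (yRw & x = w)).
F1: fails — sR²t but no w with tRw and s=w.
F2: fails — uR²v but no t with vRt and u=t.
F3: ✓.
Valid on: F3.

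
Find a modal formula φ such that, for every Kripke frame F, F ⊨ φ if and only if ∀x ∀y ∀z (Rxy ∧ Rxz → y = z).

◇p → □p

The condition is partial functionality. The CD schema ◇p → □p defines it.
Suppose ◇p→□p is valid. Take Rxy, Rxz and set V(p)={y}. Then ◇p at x, so □p at x, so p at z, i.e. z=y.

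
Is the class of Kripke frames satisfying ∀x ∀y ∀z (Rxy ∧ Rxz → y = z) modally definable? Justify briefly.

The condition is partial functionality. A defining modal formula is ◇p → □p.
Suppose ◇p→□p is valid. Take Rxy, Rxz and set V(p)={y}. Then ◇p at x, so □p at x, so p at z, i.e. z=y.

Definable; ◇p → □p defines it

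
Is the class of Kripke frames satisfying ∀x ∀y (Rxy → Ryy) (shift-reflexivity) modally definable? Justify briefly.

Yes: it is shift-reflexivity, defined by the T□ schema □(□p → p).
Suppose □(□p→p) is valid. Take Rxy and set V(p)={w : Ryw}. Then at y, □p holds; since □(□p→p) at x, □p→p at y, so p at y, i.e. Ryy.

Definable; □(□p → p) defines it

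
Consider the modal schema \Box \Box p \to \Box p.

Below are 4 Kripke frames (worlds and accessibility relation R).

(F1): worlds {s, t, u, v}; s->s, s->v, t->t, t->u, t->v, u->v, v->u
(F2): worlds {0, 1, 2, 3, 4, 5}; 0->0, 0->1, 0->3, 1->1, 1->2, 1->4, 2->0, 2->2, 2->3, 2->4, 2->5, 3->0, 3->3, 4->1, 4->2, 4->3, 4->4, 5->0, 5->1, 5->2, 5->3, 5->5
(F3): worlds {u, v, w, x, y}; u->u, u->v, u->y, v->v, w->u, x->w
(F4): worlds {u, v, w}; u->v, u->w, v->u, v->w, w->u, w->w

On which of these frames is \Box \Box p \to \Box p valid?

(F2)

The schema corresponds to density: \forall x \forall y (Rxy \to \exists z (Rxz \wedge Rzy)).
(F1): fails — Ruv but no z with Ruz and Rzv.
(F2): condition met.
(F3): fails — Rxw but no z with Rxz and Rzw.
(F4): fails — Ruv but no z with Ruz and Rzv.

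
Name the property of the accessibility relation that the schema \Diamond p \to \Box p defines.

partial functionality

Suppose ◇p→□p is valid. Take Rxy, Rxz and set V(p)={y}. Then ◇p at x, so □p at x, so p at z, i.e. z=y.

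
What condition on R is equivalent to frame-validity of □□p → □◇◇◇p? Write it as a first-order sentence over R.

∀x ∀z (xRz → ∃w (xR²w ∧ zR³w))

This is a Sahlqvist (Geach-type) schema ◇^0□^2p → □^1◇^3p.
First-order correspondent: ∀x ∀z (xRz → ∃w (xR²w ∧ zR³w)).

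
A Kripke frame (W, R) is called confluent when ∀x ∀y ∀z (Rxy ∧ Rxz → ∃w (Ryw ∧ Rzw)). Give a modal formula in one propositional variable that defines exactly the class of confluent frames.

This is convergence; the standard corresponding axiom is .2: ◇□p → □◇p.
Suppose ◇□p→□◇p is valid. Take Rxy, Rxz and set V(p)={w : Ryw}. Then □p at y so ◇□p at x, so □◇p at x, so ◇p at z, giving w with Rzw and Ryw.

◇□p → □◇p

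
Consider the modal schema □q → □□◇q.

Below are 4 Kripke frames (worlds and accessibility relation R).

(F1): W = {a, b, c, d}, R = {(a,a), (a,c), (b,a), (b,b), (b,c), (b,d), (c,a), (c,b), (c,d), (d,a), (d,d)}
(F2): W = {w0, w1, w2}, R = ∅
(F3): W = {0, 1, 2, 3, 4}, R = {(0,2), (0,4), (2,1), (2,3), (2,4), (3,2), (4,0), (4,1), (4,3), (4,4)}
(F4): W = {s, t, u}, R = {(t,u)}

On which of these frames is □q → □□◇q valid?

The schema corresponds to a generalized confluence (Geach) condition: ∀x ∀z (xR²z → ∃w (xRw ∧ zRw)).
(F1): condition met.
(F2): condition met.
(F3): fails — 0R²1 but no w with 0Rw and 1Rw.
(F4): condition met.

(F1), (F2), (F4)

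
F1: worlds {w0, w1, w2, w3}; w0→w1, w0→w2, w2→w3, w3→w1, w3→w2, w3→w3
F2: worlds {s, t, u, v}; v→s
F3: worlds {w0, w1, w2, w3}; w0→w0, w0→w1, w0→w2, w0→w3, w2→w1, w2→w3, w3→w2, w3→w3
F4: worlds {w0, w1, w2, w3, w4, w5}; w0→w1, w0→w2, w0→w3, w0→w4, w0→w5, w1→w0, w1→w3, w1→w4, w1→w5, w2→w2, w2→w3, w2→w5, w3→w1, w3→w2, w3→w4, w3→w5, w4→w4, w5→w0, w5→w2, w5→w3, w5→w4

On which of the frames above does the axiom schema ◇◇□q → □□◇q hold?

The schema corresponds to a generalized confluence (Geach) condition: ∀x ∀y ∀z ((xR²y ∧ xR²z) → ∃w (yRw ∧ zRw)).
F1: fails — w2R²w1, w2R²w1 but no w with w1Rw and w1Rw.
F2: satisfies the condition.
F3: fails — w0R²w0, w0R²w1 but no w with w0Rw and w1Rw.
F4: fails — w0R²w2, w0R²w4 but no w with w2Rw and w4Rw.
Valid on: F2.

F2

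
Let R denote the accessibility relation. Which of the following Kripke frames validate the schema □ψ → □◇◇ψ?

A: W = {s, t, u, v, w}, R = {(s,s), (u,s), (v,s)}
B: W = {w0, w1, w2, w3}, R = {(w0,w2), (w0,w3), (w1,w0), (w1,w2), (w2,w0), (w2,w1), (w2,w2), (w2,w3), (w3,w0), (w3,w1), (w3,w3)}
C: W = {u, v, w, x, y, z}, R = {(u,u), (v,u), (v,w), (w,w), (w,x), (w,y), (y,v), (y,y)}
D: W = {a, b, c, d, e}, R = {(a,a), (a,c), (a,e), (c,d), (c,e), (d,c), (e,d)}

A, B

Frame correspondent (Sahlqvist): ∀x ∀z (xRz → ∃w (xRw ∧ zR²w)) — i.e. a generalized confluence (Geach) condition.
A: ✓.
B: ✓.
C: fails — wRx but no t with wRt and xR²t.
D: fails — cRe but no w with cRw and eR²w.
Valid on: A, B.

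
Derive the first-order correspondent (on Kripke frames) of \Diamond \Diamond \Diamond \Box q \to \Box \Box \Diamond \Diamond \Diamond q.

\forall x \forall y \forall z ((x R^3 y \wedge x R^2 z) \to \exists w (yRw \wedge z R^3 w))

This is a Sahlqvist (Geach-type) schema ◇^3□^1q → □^2◇^3q.
Minimal-valuation argument: fix x; take any y with xR^3y and any z with xR^2z. Set V(q) to the set of worlds R-reachable from y in exactly 1 step. Then □^1q holds at y, so the antecedent holds at x; validity forces ◇^3q at z, giving a w with zR^3w and yR^1w.
First-order correspondent: \forall x \forall y \forall z ((x R^3 y \wedge x R^2 z) \to \exists w (yRw \wedge z R^3 w)).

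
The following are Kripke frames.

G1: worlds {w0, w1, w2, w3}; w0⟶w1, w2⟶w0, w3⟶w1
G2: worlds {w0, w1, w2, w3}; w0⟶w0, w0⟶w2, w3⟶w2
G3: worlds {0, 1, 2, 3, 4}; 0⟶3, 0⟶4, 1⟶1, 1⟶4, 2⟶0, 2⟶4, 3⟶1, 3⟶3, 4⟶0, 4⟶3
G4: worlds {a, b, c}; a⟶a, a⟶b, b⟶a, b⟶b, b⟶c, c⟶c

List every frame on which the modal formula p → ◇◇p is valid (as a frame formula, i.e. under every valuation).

The schema corresponds to a generalized confluence (Geach) condition: ∀x ∃w (x = w ∧ xR²w).
G1: fails — at w0 but no w with w0=w and w0R²w.
G2: fails — at w1 but no w with w1=w and w1R²w.
G3: fails — at 2 but no w with 2=w and 2R²w.
G4: satisfies the condition.

G4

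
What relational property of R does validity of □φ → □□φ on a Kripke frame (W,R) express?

This schema is the 4 axiom.
Its frame correspondent is transitivity — ∀x ∀y ∀z (Rxy ∧ Ryz → Rxz).

transitivity: ∀x ∀y ∀z (Rxy ∧ Ryz → Rxz)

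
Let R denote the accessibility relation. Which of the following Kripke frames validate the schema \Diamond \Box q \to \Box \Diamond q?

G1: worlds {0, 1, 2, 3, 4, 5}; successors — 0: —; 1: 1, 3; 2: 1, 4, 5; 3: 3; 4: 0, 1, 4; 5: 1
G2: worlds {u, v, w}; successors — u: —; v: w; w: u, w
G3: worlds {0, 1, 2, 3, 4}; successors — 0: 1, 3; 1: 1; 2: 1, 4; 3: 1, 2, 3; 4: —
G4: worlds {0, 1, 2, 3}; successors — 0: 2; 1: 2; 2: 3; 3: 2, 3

Frame correspondent (Sahlqvist): \forall x \forall y \forall z (Rxy \wedge Rxz \to \exists w (Ryw \wedge Rzw)) — i.e. convergence.
G1: fails — R40 and R40 but 0 and 0 have no common successor.
G2: fails — Rww and Rwu but w and u have no common successor.
G3: fails — R21 and R24 but 1 and 4 have no common successor.
G4: ✓.
Valid on: G4.

G4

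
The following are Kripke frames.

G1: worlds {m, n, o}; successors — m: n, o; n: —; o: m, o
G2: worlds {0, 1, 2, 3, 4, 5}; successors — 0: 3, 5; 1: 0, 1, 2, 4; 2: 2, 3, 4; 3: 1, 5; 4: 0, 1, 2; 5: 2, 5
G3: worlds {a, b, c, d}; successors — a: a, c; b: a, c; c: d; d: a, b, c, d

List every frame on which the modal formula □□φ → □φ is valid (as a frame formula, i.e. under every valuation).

This is the axiom for density; its first-order frame correspondent is ∀x ∀y (Rxy → ∃z (Rxz ∧ Rzy)).
G1: fails — Rmn but no z with Rmz and Rzn.
G2: fails — R03 but no z with R0z and Rz3.
G3: satisfies the condition.

G3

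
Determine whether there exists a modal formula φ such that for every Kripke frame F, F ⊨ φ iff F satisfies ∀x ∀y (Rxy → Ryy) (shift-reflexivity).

Yes: it is shift-reflexivity, defined by the T□ schema □(□p → p).

Yes, by □(□p → p)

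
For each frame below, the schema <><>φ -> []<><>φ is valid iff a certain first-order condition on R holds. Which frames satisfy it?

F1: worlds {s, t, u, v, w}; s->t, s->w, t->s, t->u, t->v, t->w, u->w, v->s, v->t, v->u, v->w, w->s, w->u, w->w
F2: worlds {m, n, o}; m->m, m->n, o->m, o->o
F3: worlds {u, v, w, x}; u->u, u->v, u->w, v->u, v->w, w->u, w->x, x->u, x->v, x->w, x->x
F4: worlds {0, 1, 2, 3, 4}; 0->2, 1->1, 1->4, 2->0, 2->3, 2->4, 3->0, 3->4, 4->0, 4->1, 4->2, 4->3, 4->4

This is the axiom for a generalized confluence (Geach) condition; its first-order frame correspondent is forall x forall y forall z ((x R^2 y & xRz) -> exists w (y = w & z R^2 w)).
F1: fails — sR²v, sRt but no w* with v=w* and tR²w*.
F2: fails — mR²m, mRn but no w with m=w and nR²w.
F3: satisfies the condition.
F4: fails — 2R²1, 2R0 but no w with 1=w and 0R²w.
Valid on: F3.

F3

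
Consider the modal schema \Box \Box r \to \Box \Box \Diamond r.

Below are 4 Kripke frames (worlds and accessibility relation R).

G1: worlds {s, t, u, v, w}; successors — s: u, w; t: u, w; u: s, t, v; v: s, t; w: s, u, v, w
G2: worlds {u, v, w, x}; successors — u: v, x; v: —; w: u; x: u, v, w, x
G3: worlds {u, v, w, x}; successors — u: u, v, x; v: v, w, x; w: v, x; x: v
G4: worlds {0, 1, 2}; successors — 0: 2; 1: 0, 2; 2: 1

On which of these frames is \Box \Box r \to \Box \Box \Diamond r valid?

Frame correspondent (Sahlqvist): \forall x \forall z (x R^2 z \to \exists w (x R^2 w \wedge zRw)) — i.e. a generalized confluence (Geach) condition.
G1: fails — vR²u but no w* with vR²w* and uRw*.
G2: fails — uR²v but no t with uR²t and vRt.
G3: satisfies the condition.
G4: fails — 0R²1 but no w with 0R²w and 1Rw.
Valid on: G3.

G3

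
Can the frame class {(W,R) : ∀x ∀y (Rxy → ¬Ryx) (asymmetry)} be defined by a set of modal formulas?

Modal frame validity is preserved under surjective bounded morphisms.
The 3-cycle (worlds w0,w1,w2 with w0→w1→w2→w0) is asymmetric. Mapping every world to a single reflexive point • is a surjective bounded morphism, and the reflexive point is not asymmetric (R•• but asymmetry requires ¬R••).
So no modal formula (or set of formulas) defines exactly the asymmetric frames.

Not definable by any modal formula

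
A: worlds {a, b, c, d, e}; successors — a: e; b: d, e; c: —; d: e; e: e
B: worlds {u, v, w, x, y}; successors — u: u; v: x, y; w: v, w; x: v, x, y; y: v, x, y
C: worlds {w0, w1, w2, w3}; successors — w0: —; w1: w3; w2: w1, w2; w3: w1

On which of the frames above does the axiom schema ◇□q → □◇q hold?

This is the axiom for convergence; its first-order frame correspondent is ∀x ∀y ∀z (Rxy ∧ Rxz → ∃w (Ryw ∧ Rzw)).
A: ✓.
B: fails — Rww and Rwv but w and v have no common successor.
C: fails — Rw2w2 and Rw2w1 but w2 and w1 have no common successor.

A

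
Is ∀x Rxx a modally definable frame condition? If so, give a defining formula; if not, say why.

Yes — defined by □q → q

This is a Sahlqvist condition; the T axiom □q → q defines it.
Suppose □q→q is valid. At any x set V(q)={w : Rxw}. Then □q holds at x, so q holds at x, i.e. Rxx.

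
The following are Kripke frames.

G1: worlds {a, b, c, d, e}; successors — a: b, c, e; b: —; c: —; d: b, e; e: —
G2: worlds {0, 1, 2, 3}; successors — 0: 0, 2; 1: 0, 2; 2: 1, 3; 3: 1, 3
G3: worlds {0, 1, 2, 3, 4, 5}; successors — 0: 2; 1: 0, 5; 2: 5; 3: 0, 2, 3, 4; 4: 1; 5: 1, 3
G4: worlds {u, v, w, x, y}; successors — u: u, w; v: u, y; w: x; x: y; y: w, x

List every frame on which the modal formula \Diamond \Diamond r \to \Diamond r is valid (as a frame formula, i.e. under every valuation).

This is the axiom for transitivity; its first-order frame correspondent is \forall x \forall y \forall z (Rxy \wedge Ryz \to Rxz).
G1: condition met.
G2: fails — R02 and R23 but not R03.
G3: fails — R10 and R02 but not R12.
G4: fails — Ryx and Rxy but not Ryy.
Valid on: G1.

G1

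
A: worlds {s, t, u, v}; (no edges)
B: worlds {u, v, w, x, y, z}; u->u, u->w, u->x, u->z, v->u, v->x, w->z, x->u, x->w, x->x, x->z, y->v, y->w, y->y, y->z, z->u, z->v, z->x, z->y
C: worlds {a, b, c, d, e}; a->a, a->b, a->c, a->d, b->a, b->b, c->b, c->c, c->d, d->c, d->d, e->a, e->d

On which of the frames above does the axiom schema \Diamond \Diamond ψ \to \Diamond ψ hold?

This is the axiom for transitivity; its first-order frame correspondent is \forall x \forall y \forall z (Rxy \wedge Ryz \to Rxz).
A: condition met.
B: fails — Ryv and Rvx but not Ryx.
C: fails — Rdc and Rcb but not Rdb.
Valid on: A.

A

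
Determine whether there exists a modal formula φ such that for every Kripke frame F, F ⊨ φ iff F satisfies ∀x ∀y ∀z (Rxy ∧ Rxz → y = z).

Yes, by ◇q → □q

This is a Sahlqvist condition; the CD axiom ◇q → □q defines it.
Suppose ◇q→□q is valid. Take Rxy, Rxz and set V(q)={y}. Then ◇q at x, so □q at x, so q at z, i.e. z=y.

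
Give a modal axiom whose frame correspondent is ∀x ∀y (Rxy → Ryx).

The condition is symmetry. The B schema p → □◇p defines it.
Suppose p→□◇p is valid. Take Rxy and set V(p)={x}. Then p at x, so □◇p at x, so ◇p at y, so some z with Ryz has p; z=x, i.e. Ryx.

p → □◇p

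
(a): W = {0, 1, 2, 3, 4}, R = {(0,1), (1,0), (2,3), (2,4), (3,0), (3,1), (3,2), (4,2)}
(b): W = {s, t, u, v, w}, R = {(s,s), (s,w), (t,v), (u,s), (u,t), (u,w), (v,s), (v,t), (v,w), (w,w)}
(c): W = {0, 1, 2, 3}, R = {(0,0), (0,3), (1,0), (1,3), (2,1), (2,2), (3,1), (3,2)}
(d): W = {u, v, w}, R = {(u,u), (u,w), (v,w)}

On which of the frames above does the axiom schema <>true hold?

Frame correspondent (Sahlqvist): forall x exists y Rxy — i.e. seriality.
(a): holds.
(b): holds.
(c): holds.
(d): fails — world w has no successor.
Valid on: (a), (b), (c).

(a), (b), (c)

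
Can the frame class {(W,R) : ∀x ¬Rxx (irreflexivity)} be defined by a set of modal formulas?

No

Any modally definable frame class is closed under surjective bounded morphisms.
The 4-cycle (worlds a,b,c,d with a→b→c→d→a) is irreflexive, and the map sending every world to a single reflexive point • is a surjective bounded morphism (forth: every edge maps to (•,•); back: every world has a successor). So any modal formula valid on the 4-cycle is also valid on the reflexive point, which is not irreflexive.
So no modal formula (or set of formulas) defines exactly the irreflexive frames.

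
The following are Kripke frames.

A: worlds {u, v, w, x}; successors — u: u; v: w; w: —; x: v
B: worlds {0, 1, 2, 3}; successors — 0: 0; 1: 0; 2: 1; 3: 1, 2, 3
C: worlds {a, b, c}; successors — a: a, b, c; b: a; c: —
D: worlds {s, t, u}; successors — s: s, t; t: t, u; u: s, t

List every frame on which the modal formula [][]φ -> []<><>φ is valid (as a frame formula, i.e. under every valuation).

Frame correspondent (Sahlqvist): forall x forall z (xRz -> exists w (x R^2 w & z R^2 w)) — i.e. a generalized confluence (Geach) condition.
A: fails — vRw but no t with vR²t and wR²t.
B: condition met.
C: fails — aRc but no w with aR²w and cR²w.
D: condition met.

B, D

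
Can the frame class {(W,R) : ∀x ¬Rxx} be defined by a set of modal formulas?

No — not modally definable

Any modally definable frame class is closed under surjective bounded morphisms.
The 3-cycle (worlds 0,1,2 with 0→1→2→0) is irreflexive, and the map sending every world to a single reflexive point • is a surjective bounded morphism (forth: every edge maps to (•,•); back: every world has a successor). So any modal formula valid on the 3-cycle is also valid on the reflexive point, which is not irreflexive.
So the class is not modally definable.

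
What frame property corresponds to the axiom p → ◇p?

This schema is equivalent to the T axiom □p → p.
It corresponds to reflexivity: ∀x Rxx.

reflexivity: ∀x Rxx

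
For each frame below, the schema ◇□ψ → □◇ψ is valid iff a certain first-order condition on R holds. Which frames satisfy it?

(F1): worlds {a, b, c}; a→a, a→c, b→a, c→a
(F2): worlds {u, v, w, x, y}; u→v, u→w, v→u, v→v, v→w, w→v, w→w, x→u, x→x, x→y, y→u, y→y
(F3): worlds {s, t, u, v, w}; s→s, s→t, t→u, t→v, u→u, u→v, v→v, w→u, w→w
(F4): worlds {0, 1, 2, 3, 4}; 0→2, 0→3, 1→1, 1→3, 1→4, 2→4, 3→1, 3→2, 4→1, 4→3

Frame correspondent (Sahlqvist): ∀x ∀y ∀z (Rxy ∧ Rxz → ∃w (Ryw ∧ Rzw)) — i.e. convergence.
(F1): ✓.
(F2): fails — Rxu and Rxx but u and x have no common successor.
(F3): fails — Rss and Rst but s and t have no common successor.
(F4): fails — R02 and R03 but 2 and 3 have no common successor.
Valid on: (F1).

(F1)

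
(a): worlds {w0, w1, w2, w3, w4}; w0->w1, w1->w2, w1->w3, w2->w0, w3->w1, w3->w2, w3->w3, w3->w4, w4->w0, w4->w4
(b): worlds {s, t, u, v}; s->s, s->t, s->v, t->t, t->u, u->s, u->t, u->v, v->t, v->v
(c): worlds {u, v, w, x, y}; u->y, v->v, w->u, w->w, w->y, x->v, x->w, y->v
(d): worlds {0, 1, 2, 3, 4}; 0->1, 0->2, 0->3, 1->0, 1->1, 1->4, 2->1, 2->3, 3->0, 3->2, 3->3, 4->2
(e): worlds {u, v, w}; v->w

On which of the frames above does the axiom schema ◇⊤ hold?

This is the axiom for seriality; its first-order frame correspondent is ∀x ∃y Rxy.
(a): ✓.
(b): ✓.
(c): ✓.
(d): ✓.
(e): fails — world u has no successor.
Valid on: (a), (b), (c), (d).

(a), (b), (c), (d)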